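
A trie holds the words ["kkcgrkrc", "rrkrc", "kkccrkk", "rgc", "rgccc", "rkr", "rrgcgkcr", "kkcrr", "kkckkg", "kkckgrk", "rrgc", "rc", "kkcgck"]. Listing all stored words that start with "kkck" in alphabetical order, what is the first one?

kkckgrk

Filter for "kkck…" and sort: "kkckgrk", "kkckkg"
The 1st is kkckgrk.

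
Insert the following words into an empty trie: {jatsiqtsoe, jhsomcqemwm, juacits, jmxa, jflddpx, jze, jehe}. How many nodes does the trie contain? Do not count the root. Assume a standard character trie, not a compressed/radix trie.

40

Insert word by word; a character creates a node only if that edge doesn't already exist:
  "jatsiqtsoe" → 10 new (j, a, t, s, i, q, t, s, o, e)
  "jhsomcqemwm" → prefix "j" already present; 10 new (h, s, o, m, c, q, e, m, w, m)
  "juacits" → prefix "j" already present; 6 new (u, a, c, i, t, s)
  "jmxa" → prefix "j" already present; 3 new (m, x, a)
  "jflddpx" → prefix "j" already present; 6 new (f, l, d, d, p, x)
  "jze" → prefix "j" already present; 2 new (z, e)
  "jehe" → prefix "j" already present; 3 new (e, h, e)
Total nodes = 10 + 10 + 6 + 3 + 6 + 2 + 3 = 40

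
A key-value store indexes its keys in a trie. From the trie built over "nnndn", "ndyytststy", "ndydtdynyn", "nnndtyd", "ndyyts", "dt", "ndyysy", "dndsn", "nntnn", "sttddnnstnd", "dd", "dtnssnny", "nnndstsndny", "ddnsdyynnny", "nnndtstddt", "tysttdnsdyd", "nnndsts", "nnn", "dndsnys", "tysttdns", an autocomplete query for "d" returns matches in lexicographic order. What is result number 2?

Words with prefix "d", in lexicographic order: "dd", "ddnsdyynnny", "dndsn", "dndsnys", "dt", "dtnssnny"
The 2nd is ddnsdyynnny.

ddnsdyynnny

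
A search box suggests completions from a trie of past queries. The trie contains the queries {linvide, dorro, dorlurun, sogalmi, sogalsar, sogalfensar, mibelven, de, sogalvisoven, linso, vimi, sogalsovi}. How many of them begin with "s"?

5

Traverse to the node for "s", then collect every word in that subtree.
Words under "s": sogalfensar, sogalmi, sogalsar, sogalsovi, sogalvisoven
Count: 5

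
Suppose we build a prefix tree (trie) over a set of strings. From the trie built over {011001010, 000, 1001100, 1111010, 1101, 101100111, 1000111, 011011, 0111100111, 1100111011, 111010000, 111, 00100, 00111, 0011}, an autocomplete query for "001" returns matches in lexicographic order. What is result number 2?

0011

DFS of the "001" subtree visits, in order: "00100", "0011", "00111"
The 2nd is 0011.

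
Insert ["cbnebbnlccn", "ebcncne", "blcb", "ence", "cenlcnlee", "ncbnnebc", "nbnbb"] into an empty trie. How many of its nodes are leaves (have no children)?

Leaves are exactly the stored words that no other stored word extends.
Those words: "blcb", "cbnebbnlccn", "cenlcnlee", "ebcncne", "ence", "nbnbb", "ncbnnebc"
Leaf count: 7

7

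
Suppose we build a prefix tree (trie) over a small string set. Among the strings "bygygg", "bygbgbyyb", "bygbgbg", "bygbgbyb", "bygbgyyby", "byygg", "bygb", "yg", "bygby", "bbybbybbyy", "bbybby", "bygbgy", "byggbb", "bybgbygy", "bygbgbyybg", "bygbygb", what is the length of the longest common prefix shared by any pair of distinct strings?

Look for the deepest trie node that still has at least two words in its subtree.
"bygbgbyyb" and "bygbgbyybg" agree on "bygbgbyyb" (9 characters) before diverging; nothing deeper is shared.
Longest shared-prefix length: 9

9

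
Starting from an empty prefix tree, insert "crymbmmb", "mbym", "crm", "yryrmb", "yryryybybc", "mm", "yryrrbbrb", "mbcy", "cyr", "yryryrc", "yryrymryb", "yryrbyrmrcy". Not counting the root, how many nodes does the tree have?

48

Count nodes per top-level branch (shared prefixes stored once):
  'c'-branch (crm, crymbmmb, cyr): 11 nodes
  'm'-branch (mbcy, mbym, mm): 7 nodes
  'y'-branch (yryrbyrmrcy, yryrmb, yryrrbbrb, yryrymryb, yryryrc, yryryybybc): 30 nodes
Sum: 48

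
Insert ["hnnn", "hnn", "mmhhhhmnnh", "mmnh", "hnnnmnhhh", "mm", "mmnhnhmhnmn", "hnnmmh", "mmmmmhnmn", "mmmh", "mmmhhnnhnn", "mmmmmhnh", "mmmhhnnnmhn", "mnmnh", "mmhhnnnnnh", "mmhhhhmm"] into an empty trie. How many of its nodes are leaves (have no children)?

A leaf is a node with no children — equivalently, the end of a word that is not a proper prefix of any other stored word.
Those words: "hnnmmh", "hnnnmnhhh", "mmhhhhmm", "mmhhhhmnnh", "mmhhnnnnnh", "mmmhhnnhnn", "mmmhhnnnmhn", "mmmmmhnh", "mmmmmhnmn", "mmnhnhmhnmn", "mnmnh"
Leaf count: 11

11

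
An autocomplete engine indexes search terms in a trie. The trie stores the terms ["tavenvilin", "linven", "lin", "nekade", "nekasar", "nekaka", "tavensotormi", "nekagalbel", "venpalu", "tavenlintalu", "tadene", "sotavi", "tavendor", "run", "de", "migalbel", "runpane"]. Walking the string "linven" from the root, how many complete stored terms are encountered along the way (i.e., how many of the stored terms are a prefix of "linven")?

Check each prefix of "linven" against the stored set — each match is an end-marker on the path.
Prefixes of the query that are stored words: "lin", "linven"
Count: 2

2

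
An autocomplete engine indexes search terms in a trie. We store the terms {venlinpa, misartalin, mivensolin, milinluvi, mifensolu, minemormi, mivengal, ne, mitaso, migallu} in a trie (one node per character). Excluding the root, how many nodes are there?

61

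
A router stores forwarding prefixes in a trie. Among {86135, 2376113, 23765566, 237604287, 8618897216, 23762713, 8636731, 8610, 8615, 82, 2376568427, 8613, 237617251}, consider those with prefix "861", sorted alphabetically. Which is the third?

Filter for "861…" and sort: "8610", "8613", "86135", "8615", "8618897216"
Position 3: 86135

86135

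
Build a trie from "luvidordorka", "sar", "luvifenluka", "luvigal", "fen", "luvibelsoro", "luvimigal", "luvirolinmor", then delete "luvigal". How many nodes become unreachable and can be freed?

3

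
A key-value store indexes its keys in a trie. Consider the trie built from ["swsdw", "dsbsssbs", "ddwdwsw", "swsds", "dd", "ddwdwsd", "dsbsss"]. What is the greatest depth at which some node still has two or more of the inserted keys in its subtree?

6

Look for the deepest trie node that still has at least two words in its subtree.
"ddwdwsd" and "ddwdwsw" agree on "ddwdws" (6 characters) before diverging; nothing deeper is shared.
Longest shared-prefix length: 6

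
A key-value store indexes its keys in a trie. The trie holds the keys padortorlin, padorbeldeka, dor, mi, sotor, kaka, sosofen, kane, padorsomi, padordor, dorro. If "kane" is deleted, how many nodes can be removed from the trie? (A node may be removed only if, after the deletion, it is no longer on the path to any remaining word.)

Walk "kane" from the leaf back toward the root, removing each node that no remaining word uses.
The suffix "ne" (2 nodes) is used only by "kane"; the node for "ka" still has the child "k", so pruning stops there.
Nodes removed: 2

2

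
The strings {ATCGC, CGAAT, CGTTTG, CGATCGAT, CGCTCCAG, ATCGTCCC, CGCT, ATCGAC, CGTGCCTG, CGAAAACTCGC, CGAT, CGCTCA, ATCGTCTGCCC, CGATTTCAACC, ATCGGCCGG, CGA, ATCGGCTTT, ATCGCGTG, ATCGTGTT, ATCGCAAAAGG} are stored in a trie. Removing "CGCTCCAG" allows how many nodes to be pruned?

3

A node on "CGCTCCAG"'s path can go only if nothing else ends at it or branches off below it.
The suffix "CAG" (3 nodes) is used only by "CGCTCCAG"; the node for "CGCTC" still has the child "A", so pruning stops there.
Nodes removed: 3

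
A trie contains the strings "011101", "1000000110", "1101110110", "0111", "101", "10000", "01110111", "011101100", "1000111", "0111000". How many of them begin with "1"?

Traverse to the node for "1", then collect every word in that subtree.
Matches: "10000", "1000000110", "1000111", "101", "1101110110"
Count: 5

5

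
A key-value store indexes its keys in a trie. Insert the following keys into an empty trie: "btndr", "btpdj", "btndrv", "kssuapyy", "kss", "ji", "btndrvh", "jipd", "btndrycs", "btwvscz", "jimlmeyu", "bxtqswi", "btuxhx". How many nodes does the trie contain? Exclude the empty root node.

46

Insert word by word; a character creates a node only if that edge doesn't already exist:
  "btndr" → 5 new (b, t, n, d, r)
  "btpdj" → prefix "bt" already present; 3 new (p, d, j)
  "btndrv" → prefix "btndr" already present; 1 new (v)
  "kssuapyy" → 8 new (k, s, s, u, a, p, y, y)
  "kss" → prefix "kss" already present; 0 new (none)
  "ji" → 2 new (j, i)
  "btndrvh" → prefix "btndrv" already present; 1 new (h)
  "jipd" → prefix "ji" already present; 2 new (p, d)
  "btndrycs" → prefix "btndr" already present; 3 new (y, c, s)
  "btwvscz" → prefix "bt" already present; 5 new (w, v, s, c, z)
  "jimlmeyu" → prefix "ji" already present; 6 new (m, l, m, e, y, u)
  "bxtqswi" → prefix "b" already present; 6 new (x, t, q, s, w, i)
  "btuxhx" → prefix "bt" already present; 4 new (u, x, h, x)
Total nodes = 5 + 3 + 1 + 8 + 0 + 2 + 1 + 2 + 3 + 5 + 6 + 6 + 4 = 46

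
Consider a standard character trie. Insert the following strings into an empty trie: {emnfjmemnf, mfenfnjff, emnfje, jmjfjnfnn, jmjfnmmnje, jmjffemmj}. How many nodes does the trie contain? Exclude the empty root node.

For each word, the new-node count is its length minus the longest prefix already in the trie:
  "emnfjmemnf" → 10 new (e, m, n, f, j, m, e, m, n, f)
  "mfenfnjff" → 9 new (m, f, e, n, f, n, j, f, f)
  "emnfje" → prefix "emnfj" already present; 1 new (e)
  "jmjfjnfnn" → 9 new (j, m, j, f, j, n, f, n, n)
  "jmjfnmmnje" → prefix "jmjf" already present; 6 new (n, m, m, n, j, e)
  "jmjffemmj" → prefix "jmjf" already present; 5 new (f, e, m, m, j)
Total nodes = 10 + 9 + 1 + 9 + 6 + 5 = 40

40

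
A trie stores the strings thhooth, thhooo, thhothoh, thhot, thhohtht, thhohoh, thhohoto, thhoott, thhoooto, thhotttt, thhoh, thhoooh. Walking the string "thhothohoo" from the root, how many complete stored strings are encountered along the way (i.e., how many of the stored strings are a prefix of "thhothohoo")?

Walk "thhothohoo" from the root; an end-of-word marker is hit whenever a stored word is a prefix of "thhothohoo".
Prefixes of the query that are stored words: "thhot", "thhothoh"
Count: 2

2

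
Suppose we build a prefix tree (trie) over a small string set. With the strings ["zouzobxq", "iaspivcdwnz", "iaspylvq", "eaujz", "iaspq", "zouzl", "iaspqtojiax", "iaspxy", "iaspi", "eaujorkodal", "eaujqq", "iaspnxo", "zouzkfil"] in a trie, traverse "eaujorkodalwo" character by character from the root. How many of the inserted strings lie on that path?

1

Traverse "eaujorkodalwo" character by character; count nodes along the way that are marked as word ends.
Prefixes of the query that are stored words: "eaujorkodal"
Count: 1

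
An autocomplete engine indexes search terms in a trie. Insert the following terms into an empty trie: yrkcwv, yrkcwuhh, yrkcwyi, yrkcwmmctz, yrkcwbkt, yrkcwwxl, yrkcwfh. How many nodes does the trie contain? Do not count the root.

24

Insert word by word; a character creates a node only if that edge doesn't already exist:
  "yrkcwv" → 6 new (y, r, k, c, w, v)
  "yrkcwuhh" → prefix "yrkcw" already present; 3 new (u, h, h)
  "yrkcwyi" → prefix "yrkcw" already present; 2 new (y, i)
  "yrkcwmmctz" → prefix "yrkcw" already present; 5 new (m, m, c, t, z)
  "yrkcwbkt" → prefix "yrkcw" already present; 3 new (b, k, t)
  "yrkcwwxl" → prefix "yrkcw" already present; 3 new (w, x, l)
  "yrkcwfh" → prefix "yrkcw" already present; 2 new (f, h)
Total nodes = 6 + 3 + 2 + 5 + 3 + 3 + 2 = 24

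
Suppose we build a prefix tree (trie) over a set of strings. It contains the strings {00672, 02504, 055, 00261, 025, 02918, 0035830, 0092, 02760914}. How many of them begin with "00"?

Walk to "00"; the words in its subtree are exactly those with that prefix.
Matches: "00261", "0035830", "00672", "0092"
Count: 4

4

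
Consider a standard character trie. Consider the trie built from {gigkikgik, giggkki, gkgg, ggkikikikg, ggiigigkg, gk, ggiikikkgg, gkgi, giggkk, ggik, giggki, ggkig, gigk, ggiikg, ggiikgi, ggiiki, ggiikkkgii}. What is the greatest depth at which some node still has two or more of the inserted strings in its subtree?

6

Look for the deepest trie node that still has at least two words in its subtree.
e.g. "ggiikg" and "ggiikgi" share the prefix "ggiikg" of length 6; no pair shares a longer one.
Longest shared-prefix length: 6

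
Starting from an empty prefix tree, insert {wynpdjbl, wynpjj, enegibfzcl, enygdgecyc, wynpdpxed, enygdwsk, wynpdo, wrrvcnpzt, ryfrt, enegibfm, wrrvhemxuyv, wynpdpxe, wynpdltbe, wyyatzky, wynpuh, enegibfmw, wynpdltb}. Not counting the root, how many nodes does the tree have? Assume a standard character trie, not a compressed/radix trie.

Trace insertions, counting only characters that open a new branch:
  "wynpdjbl" → 8 new (w, y, n, p, d, j, b, l)
  "wynpjj" → prefix "wynp" already present; 2 new (j, j)
  "enegibfzcl" → 10 new (e, n, e, g, i, b, f, z, c, l)
  "enygdgecyc" → prefix "en" already present; 8 new (y, g, d, g, e, c, y, c)
  "wynpdpxed" → prefix "wynpd" already present; 4 new (p, x, e, d)
  "enygdwsk" → prefix "enygd" already present; 3 new (w, s, k)
  "wynpdo" → prefix "wynpd" already present; 1 new (o)
  "wrrvcnpzt" → prefix "w" already present; 8 new (r, r, v, c, n, p, z, t)
  "ryfrt" → 5 new (r, y, f, r, t)
  "enegibfm" → prefix "enegibf" already present; 1 new (m)
  "wrrvhemxuyv" → prefix "wrrv" already present; 7 new (h, e, m, x, u, y, v)
  "wynpdpxe" → prefix "wynpdpxe" already present; 0 new (none)
  "wynpdltbe" → prefix "wynpd" already present; 4 new (l, t, b, e)
  "wyyatzky" → prefix "wy" already present; 6 new (y, a, t, z, k, y)
  "wynpuh" → prefix "wynp" already present; 2 new (u, h)
  "enegibfmw" → prefix "enegibfm" already present; 1 new (w)
  "wynpdltb" → prefix "wynpdltb" already present; 0 new (none)
Total nodes = 8 + 2 + 10 + 8 + 4 + 3 + 1 + 8 + 5 + 1 + 7 + 0 + 4 + 6 + 2 + 1 + 0 = 70

70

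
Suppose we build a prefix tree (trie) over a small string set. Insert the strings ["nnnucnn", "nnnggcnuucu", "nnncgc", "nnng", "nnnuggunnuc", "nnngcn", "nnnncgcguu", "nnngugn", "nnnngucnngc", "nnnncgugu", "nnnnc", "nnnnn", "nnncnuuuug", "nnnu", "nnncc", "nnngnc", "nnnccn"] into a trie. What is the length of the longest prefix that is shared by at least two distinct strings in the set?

6

Equivalently: take the maximum, over all pairs, of their longest common prefix length.
e.g. "nnnncgcguu" and "nnnncgugu" share the prefix "nnnncg" of length 6; no pair shares a longer one.
Longest shared-prefix length: 6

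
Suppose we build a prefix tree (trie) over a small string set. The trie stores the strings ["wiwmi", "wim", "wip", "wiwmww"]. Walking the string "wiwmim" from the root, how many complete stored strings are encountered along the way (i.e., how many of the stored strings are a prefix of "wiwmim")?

Traverse "wiwmim" character by character; count nodes along the way that are marked as word ends.
Prefixes of the query that are stored words: "wiwmi"
Count: 1

1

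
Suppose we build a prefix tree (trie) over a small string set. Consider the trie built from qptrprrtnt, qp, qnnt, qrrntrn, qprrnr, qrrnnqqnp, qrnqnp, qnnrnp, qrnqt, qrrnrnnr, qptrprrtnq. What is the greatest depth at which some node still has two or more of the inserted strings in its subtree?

9

Equivalently: take the maximum, over all pairs, of their longest common prefix length.
"qptrprrtnq" and "qptrprrtnt" agree on "qptrprrtn" (9 characters) before diverging; nothing deeper is shared.
Longest shared-prefix length: 9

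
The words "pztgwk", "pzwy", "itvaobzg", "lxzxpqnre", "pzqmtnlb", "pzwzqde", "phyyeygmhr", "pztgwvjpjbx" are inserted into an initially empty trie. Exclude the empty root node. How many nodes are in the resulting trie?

Insert word by word; a character creates a node only if that edge doesn't already exist:
  "pztgwk" → 6 new (p, z, t, g, w, k)
  "pzwy" → prefix "pz" already present; 2 new (w, y)
  "itvaobzg" → 8 new (i, t, v, a, o, b, z, g)
  "lxzxpqnre" → 9 new (l, x, z, x, p, q, n, r, e)
  "pzqmtnlb" → prefix "pz" already present; 6 new (q, m, t, n, l, b)
  "pzwzqde" → prefix "pzw" already present; 4 new (z, q, d, e)
  "phyyeygmhr" → prefix "p" already present; 9 new (h, y, y, e, y, g, m, h, r)
  "pztgwvjpjbx" → prefix "pztgw" already present; 6 new (v, j, p, j, b, x)
Total nodes = 6 + 2 + 8 + 9 + 6 + 4 + 9 + 6 = 50

50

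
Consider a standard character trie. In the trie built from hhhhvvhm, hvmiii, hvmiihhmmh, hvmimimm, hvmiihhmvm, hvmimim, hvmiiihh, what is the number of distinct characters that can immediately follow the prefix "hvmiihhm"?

2

Follow the path "hvmiihhm" to its node, then look at its outgoing edges.
Distinct next characters after "hvmiihhm": m, v.
That node has 2 child edges.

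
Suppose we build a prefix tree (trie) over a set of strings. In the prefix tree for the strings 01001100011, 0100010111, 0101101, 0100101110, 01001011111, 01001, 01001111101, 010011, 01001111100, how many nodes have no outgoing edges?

7

A leaf is a node with no children — equivalently, the end of a word that is not a proper prefix of any other stored word.
Those words: "0100010111", "0100101110", "01001011111", "01001100011", "01001111100", "01001111101", "0101101"
Leaf count: 7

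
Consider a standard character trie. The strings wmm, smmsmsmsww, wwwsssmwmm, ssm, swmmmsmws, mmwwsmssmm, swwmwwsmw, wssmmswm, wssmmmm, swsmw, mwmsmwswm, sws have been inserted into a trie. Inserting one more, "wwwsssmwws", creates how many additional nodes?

2

The longest prefix of "wwwsssmwws" already in the trie is "wwwsssmw" (length 8).
Each of the 2 remaining characters creates one node.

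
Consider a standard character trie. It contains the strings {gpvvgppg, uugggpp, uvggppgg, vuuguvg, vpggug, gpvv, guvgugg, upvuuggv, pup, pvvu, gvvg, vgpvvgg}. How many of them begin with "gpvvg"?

1

Traverse to the node for "gpvvg", then collect every word in that subtree.
Words under "gpvvg": gpvvgppg
Count: 1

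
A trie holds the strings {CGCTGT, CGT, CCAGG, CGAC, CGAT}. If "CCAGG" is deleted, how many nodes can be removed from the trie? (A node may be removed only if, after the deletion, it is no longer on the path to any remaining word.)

4

A node on "CCAGG"'s path can go only if nothing else ends at it or branches off below it.
The suffix "CAGG" (4 nodes) is used only by "CCAGG"; the node for "C" still has the child "G", so pruning stops there.
Nodes removed: 4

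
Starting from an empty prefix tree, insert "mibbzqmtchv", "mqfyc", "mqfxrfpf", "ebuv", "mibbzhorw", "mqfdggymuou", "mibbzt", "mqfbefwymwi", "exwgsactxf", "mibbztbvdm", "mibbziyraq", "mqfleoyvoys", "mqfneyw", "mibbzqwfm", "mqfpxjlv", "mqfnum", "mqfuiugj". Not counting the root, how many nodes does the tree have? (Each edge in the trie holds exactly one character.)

Count nodes per top-level branch (shared prefixes stored once):
  'e'-branch (ebuv, exwgsactxf): 13 nodes
  'm'-branch (mibbzhorw, mibbziyraq, mibbzqmtchv, mibbzqwfm, mibbzt, mibbztbvdm, mqfbefwymwi, mqfdggymuou, mqfleoyvoys, mqfneyw, mqfnum, mqfpxjlv, mqfuiugj, mqfxrfpf, mqfyc): 77 nodes
Sum: 90

90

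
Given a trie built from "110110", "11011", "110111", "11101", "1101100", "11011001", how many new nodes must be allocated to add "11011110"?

"110111" is already a path in the trie; the remaining "10" must be added.
So 8 − 6 = 2 new nodes.

2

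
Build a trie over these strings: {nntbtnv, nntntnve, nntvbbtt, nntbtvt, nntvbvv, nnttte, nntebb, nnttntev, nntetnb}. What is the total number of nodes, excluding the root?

34

Count nodes per top-level branch (shared prefixes stored once):
  'n'-branch (nntbtnv, nntbtvt, nntebb, nntetnb, nntntnve, nnttntev, nnttte, nntvbbtt, nntvbvv): 34 nodes
Sum: 34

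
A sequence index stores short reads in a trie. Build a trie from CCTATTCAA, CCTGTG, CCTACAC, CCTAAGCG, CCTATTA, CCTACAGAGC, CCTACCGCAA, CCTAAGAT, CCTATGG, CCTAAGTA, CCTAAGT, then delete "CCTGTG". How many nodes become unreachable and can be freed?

A node on "CCTGTG"'s path can go only if nothing else ends at it or branches off below it.
The suffix "GTG" (3 nodes) is used only by "CCTGTG"; the node for "CCT" still has the child "A", so pruning stops there.
Nodes removed: 3

3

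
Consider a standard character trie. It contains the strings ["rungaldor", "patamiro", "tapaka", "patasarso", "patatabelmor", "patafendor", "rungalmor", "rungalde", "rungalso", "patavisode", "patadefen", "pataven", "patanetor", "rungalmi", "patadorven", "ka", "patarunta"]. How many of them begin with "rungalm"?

2

Filter for entries beginning with "rungalm":
Matches: "rungalmi", "rungalmor"
Count: 2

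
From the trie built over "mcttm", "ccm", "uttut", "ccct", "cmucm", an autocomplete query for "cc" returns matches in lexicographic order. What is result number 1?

ccct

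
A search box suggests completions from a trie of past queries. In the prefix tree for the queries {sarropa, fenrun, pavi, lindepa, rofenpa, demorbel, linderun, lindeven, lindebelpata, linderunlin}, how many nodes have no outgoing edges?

A leaf is a node with no children — equivalently, the end of a word that is not a proper prefix of any other stored word.
Those words: "demorbel", "fenrun", "lindebelpata", "lindepa", "linderunlin", "lindeven", "pavi", "rofenpa", "sarropa"
Leaf count: 9

9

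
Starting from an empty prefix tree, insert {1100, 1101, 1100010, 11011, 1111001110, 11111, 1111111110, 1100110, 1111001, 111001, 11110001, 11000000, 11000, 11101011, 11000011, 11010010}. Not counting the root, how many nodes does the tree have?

For each word, the new-node count is its length minus the longest prefix already in the trie:
  "1100" → 4 new (1, 1, 0, 0)
  "1101" → prefix "110" already present; 1 new (1)
  "1100010" → prefix "1100" already present; 3 new (0, 1, 0)
  "11011" → prefix "1101" already present; 1 new (1)
  "1111001110" → prefix "11" already present; 8 new (1, 1, 0, 0, 1, 1, 1, 0)
  "11111" → prefix "1111" already present; 1 new (1)
  "1111111110" → prefix "11111" already present; 5 new (1, 1, 1, 1, 0)
  "1100110" → prefix "1100" already present; 3 new (1, 1, 0)
  "1111001" → prefix "1111001" already present; 0 new (none)
  "111001" → prefix "111" already present; 3 new (0, 0, 1)
  "11110001" → prefix "111100" already present; 2 new (0, 1)
  "11000000" → prefix "11000" already present; 3 new (0, 0, 0)
  "11000" → prefix "11000" already present; 0 new (none)
  "11101011" → prefix "1110" already present; 4 new (1, 0, 1, 1)
  "11000011" → prefix "110000" already present; 2 new (1, 1)
  "11010010" → prefix "1101" already present; 4 new (0, 0, 1, 0)
Total nodes = 4 + 1 + 3 + 1 + 8 + 1 + 5 + 3 + 0 + 3 + 2 + 3 + 0 + 4 + 2 + 4 = 44

44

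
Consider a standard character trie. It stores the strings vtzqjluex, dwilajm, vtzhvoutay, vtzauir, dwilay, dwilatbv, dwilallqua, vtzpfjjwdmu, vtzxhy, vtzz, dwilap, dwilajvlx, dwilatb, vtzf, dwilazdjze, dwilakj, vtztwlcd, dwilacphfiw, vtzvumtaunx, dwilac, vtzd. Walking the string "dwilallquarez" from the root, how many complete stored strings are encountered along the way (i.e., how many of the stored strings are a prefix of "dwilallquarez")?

Check each prefix of "dwilallquarez" against the stored set — each match is an end-marker on the path.
Prefixes of the query that are stored words: "dwilallqua"
Count: 1

1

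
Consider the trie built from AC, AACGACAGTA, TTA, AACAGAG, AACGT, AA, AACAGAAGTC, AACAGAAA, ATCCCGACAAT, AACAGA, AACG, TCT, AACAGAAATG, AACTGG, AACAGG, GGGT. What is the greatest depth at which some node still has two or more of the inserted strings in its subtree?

8

Equivalently: take the maximum, over all pairs, of their longest common prefix length.
"AACAGAAA" and "AACAGAAATG" agree on "AACAGAAA" (8 characters) before diverging; nothing deeper is shared.
Longest shared-prefix length: 8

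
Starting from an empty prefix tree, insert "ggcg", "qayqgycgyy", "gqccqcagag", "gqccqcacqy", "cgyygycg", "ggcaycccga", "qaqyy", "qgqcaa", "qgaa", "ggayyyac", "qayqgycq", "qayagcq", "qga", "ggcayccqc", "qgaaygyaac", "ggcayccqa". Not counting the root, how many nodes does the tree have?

Count nodes per top-level branch (shared prefixes stored once):
  'c'-branch (cgyygycg): 8 nodes
  'g'-branch (ggayyyac, ggcaycccga, ggcayccqa, ggcayccqc, ggcg, gqccqcacqy, gqccqcagag): 32 nodes
  'q'-branch (qaqyy, qayagcq, qayqgycgyy, qayqgycq, qga, qgaa, qgaaygyaac, qgqcaa): 31 nodes
Sum: 71

71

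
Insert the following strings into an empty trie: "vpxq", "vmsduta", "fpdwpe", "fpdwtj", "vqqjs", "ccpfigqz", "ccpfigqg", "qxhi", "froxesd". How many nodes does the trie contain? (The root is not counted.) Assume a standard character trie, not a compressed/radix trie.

41

Count nodes per top-level branch (shared prefixes stored once):
  'c'-branch (ccpfigqg, ccpfigqz): 9 nodes
  'f'-branch (fpdwpe, fpdwtj, froxesd): 14 nodes
  'q'-branch (qxhi): 4 nodes
  'v'-branch (vmsduta, vpxq, vqqjs): 14 nodes
Sum: 41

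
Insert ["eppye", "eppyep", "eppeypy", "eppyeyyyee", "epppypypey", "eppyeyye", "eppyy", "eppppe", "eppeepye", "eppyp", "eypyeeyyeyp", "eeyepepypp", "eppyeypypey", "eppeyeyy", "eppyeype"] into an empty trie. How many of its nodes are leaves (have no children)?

14

A leaf is a node with no children — equivalently, the end of a word that is not a proper prefix of any other stored word.
Those words: "eeyepepypp", "eppeepye", "eppeyeyy", "eppeypy", "eppppe", "epppypypey", "eppyep", "eppyeype", "eppyeypypey", "eppyeyye", "eppyeyyyee", "eppyp", "eppyy", "eypyeeyyeyp"
Leaf count: 14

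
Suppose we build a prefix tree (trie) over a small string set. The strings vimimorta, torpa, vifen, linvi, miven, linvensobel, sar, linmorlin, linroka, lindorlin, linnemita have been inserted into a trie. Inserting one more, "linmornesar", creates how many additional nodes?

5

"linmor" is already a path in the trie; the remaining "nesar" must be added.
Each of the 5 remaining characters creates one node.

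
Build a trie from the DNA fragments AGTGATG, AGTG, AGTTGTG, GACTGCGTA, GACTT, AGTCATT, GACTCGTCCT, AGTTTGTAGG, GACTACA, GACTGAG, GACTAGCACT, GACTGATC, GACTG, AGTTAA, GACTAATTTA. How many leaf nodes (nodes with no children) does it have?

13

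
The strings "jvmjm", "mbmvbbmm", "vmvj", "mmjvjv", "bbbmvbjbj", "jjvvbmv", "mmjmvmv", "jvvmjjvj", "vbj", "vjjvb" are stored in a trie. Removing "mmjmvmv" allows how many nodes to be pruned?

4

Walk "mmjmvmv" from the leaf back toward the root, removing each node that no remaining word uses.
The suffix "mvmv" (4 nodes) is used only by "mmjmvmv"; the node for "mmj" still has the child "v", so pruning stops there.
Nodes removed: 4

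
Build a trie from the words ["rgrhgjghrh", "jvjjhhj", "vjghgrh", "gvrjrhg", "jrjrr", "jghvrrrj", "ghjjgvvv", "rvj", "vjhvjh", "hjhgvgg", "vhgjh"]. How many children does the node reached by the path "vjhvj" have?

The children of the "vjhvj" node are the distinct next characters among strings starting with "vjhvj".
Distinct next characters after "vjhvj": h.
That node has 1 child edge.

1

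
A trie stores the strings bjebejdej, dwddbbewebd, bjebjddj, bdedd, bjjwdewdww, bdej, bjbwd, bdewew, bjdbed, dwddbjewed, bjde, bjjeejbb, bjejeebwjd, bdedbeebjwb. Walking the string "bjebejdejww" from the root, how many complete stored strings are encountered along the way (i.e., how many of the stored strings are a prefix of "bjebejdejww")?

Walk "bjebejdejww" from the root; an end-of-word marker is hit whenever a stored word is a prefix of "bjebejdejww".
Prefixes of the query that are stored words: "bjebejdej"
Count: 1

1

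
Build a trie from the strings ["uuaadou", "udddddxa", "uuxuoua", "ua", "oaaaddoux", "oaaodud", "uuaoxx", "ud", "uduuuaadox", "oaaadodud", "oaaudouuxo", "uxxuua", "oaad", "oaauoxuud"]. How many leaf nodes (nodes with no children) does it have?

A leaf is a node with no children — equivalently, the end of a word that is not a proper prefix of any other stored word.
Those words: "oaaaddoux", "oaaadodud", "oaad", "oaaodud", "oaaudouuxo", "oaauoxuud", "ua", "udddddxa", "uduuuaadox", "uuaadou", "uuaoxx", "uuxuoua", "uxxuua"
Leaf count: 13

13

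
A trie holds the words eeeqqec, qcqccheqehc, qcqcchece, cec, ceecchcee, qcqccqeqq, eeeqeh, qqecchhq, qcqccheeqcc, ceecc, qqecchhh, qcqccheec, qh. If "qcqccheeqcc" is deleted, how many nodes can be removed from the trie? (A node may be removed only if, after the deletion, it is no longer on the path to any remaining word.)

3

After clearing the end-marker at "qcqccheeqcc", prune upward until reaching a node still needed by another word.
The suffix "qcc" (3 nodes) is used only by "qcqccheeqcc"; the node for "qcqcchee" still has the child "c", so pruning stops there.
Nodes removed: 3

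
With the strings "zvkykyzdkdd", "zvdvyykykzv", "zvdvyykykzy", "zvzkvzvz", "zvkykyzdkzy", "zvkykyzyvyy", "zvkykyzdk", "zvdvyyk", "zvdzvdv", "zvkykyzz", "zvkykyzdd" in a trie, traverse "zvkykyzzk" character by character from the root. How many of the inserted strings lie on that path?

Walk "zvkykyzzk" from the root; an end-of-word marker is hit whenever a stored word is a prefix of "zvkykyzzk".
Prefixes of the query that are stored words: "zvkykyzz"
Count: 1

1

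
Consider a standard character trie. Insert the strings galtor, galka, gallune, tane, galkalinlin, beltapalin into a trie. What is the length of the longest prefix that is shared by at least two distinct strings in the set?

Equivalently: take the maximum, over all pairs, of their longest common prefix length.
e.g. "galka" and "galkalinlin" share the prefix "galka" of length 5; no pair shares a longer one.
Longest shared-prefix length: 5

5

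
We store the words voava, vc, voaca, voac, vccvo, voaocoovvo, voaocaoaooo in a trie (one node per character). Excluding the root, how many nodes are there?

Trie structure (* marks end of a word):
(root)
└─ v
   ├─ c *
   │  └─ c
   │     └─ v
   │        └─ o *
   └─ o
      └─ a
         ├─ c *
         │  └─ a *
         ├─ o
         │  └─ c
         │     ├─ a
         │     │  └─ o
         │     │     └─ a
         │     │        └─ o
         │     │           └─ o
         │     │              └─ o *
         │     └─ o
         │        └─ o
         │           └─ v
         │              └─ v
         │                 └─ o *
         └─ v
            └─ a *
Counting every labelled node above: 24.

24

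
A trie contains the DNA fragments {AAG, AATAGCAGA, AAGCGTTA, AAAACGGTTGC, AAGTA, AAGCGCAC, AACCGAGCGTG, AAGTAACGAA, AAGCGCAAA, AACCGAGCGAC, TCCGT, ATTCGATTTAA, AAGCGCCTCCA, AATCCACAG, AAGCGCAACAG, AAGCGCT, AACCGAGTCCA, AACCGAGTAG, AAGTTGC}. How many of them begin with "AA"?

17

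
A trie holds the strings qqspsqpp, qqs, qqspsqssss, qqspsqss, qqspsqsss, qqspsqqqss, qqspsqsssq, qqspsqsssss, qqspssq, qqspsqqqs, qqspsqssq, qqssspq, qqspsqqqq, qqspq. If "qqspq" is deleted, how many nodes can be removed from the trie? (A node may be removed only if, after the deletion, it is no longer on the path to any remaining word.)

A node on "qqspq"'s path can go only if nothing else ends at it or branches off below it.
The suffix "q" (1 node) is used only by "qqspq"; the node for "qqsp" still has the child "s", so pruning stops there.
Nodes removed: 1

1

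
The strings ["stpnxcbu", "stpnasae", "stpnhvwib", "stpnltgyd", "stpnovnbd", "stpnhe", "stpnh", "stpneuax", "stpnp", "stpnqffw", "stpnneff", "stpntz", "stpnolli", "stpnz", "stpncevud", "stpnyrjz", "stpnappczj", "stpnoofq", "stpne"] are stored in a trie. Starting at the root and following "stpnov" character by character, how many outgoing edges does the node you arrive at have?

The children of the "stpnov" node are the distinct next characters among strings starting with "stpnov".
Characters that immediately follow "stpnov" among the stored strings: {n}.
That node has 1 child edge.

1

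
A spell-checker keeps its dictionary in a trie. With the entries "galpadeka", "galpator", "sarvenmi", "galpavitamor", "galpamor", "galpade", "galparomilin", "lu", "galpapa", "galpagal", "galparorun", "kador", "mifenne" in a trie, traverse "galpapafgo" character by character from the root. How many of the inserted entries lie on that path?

1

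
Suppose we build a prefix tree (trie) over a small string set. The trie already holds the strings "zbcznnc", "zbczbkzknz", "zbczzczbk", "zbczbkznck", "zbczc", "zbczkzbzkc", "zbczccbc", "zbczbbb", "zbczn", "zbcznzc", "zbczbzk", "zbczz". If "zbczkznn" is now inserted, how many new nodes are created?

2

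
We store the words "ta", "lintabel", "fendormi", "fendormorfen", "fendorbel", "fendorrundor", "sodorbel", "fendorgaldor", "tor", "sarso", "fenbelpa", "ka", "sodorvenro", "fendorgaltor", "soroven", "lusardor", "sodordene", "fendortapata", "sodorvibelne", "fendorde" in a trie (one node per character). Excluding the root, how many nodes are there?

97

Insert word by word; a character creates a node only if that edge doesn't already exist:
  "ta" → 2 new (t, a)
  "lintabel" → 8 new (l, i, n, t, a, b, e, l)
  "fendormi" → 8 new (f, e, n, d, o, r, m, i)
  "fendormorfen" → prefix "fendorm" already present; 5 new (o, r, f, e, n)
  "fendorbel" → prefix "fendor" already present; 3 new (b, e, l)
  "fendorrundor" → prefix "fendor" already present; 6 new (r, u, n, d, o, r)
  "sodorbel" → 8 new (s, o, d, o, r, b, e, l)
  "fendorgaldor" → prefix "fendor" already present; 6 new (g, a, l, d, o, r)
  "tor" → prefix "t" already present; 2 new (o, r)
  "sarso" → prefix "s" already present; 4 new (a, r, s, o)
  "fenbelpa" → prefix "fen" already present; 5 new (b, e, l, p, a)
  "ka" → 2 new (k, a)
  "sodorvenro" → prefix "sodor" already present; 5 new (v, e, n, r, o)
  "fendorgaltor" → prefix "fendorgal" already present; 3 new (t, o, r)
  "soroven" → prefix "so" already present; 5 new (r, o, v, e, n)
  "lusardor" → prefix "l" already present; 7 new (u, s, a, r, d, o, r)
  "sodordene" → prefix "sodor" already present; 4 new (d, e, n, e)
  "fendortapata" → prefix "fendor" already present; 6 new (t, a, p, a, t, a)
  "sodorvibelne" → prefix "sodorv" already present; 6 new (i, b, e, l, n, e)
  "fendorde" → prefix "fendor" already present; 2 new (d, e)
Total nodes = 2 + 8 + 8 + 5 + 3 + 6 + 8 + 6 + 2 + 4 + 5 + 2 + 5 + 3 + 5 + 7 + 4 + 6 + 6 + 2 = 97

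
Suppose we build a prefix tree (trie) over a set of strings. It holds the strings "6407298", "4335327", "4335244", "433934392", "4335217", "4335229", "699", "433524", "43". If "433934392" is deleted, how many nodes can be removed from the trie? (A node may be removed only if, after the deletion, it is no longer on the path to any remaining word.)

Walk "433934392" from the leaf back toward the root, removing each node that no remaining word uses.
The suffix "934392" (6 nodes) is used only by "433934392"; the node for "433" still has the child "5", so pruning stops there.
Nodes removed: 6

6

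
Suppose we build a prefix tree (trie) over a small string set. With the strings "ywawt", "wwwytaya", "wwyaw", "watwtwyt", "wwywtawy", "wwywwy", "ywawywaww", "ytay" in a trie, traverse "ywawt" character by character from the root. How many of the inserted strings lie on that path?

1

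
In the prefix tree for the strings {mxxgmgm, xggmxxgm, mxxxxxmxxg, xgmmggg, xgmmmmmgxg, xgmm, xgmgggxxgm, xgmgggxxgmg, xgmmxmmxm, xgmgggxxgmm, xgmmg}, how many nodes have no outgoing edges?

8

A leaf is a node with no children — equivalently, the end of a word that is not a proper prefix of any other stored word.
Those words: "mxxgmgm", "mxxxxxmxxg", "xggmxxgm", "xgmgggxxgmg", "xgmgggxxgmm", "xgmmggg", "xgmmmmmgxg", "xgmmxmmxm"
Leaf count: 8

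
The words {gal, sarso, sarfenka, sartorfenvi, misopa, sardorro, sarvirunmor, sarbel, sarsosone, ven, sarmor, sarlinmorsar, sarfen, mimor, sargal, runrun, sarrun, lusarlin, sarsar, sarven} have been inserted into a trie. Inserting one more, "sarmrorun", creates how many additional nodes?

5

The longest prefix of "sarmrorun" already in the trie is "sarm" (length 4).
Each of the 5 remaining characters creates one node.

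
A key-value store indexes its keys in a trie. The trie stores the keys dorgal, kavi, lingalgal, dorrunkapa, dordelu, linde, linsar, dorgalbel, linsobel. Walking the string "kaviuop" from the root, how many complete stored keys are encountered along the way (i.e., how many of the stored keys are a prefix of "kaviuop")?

1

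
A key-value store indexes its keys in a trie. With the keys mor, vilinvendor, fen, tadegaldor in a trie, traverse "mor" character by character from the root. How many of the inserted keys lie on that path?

1

Check each prefix of "mor" against the stored set — each match is an end-marker on the path.
Prefixes of the query that are stored words: "mor"
Count: 1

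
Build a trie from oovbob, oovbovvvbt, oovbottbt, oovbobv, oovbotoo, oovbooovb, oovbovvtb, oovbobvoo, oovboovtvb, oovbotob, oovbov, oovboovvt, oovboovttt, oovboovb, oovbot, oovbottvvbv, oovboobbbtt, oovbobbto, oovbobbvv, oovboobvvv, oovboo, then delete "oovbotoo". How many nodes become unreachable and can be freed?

After clearing the end-marker at "oovbotoo", prune upward until reaching a node still needed by another word.
The suffix "o" (1 node) is used only by "oovbotoo"; the node for "oovboto" still has the child "b", so pruning stops there.
Nodes removed: 1

1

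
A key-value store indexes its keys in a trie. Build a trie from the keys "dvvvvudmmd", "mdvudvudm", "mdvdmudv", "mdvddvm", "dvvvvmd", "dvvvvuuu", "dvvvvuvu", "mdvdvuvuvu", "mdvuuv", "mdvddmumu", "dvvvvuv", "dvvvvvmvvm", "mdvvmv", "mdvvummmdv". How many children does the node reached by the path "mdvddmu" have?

Walk "mdvddmu" from the root, arriving at one node.
Characters that immediately follow "mdvddmu" among the stored strings: {m}.
That node has 1 child edge.

1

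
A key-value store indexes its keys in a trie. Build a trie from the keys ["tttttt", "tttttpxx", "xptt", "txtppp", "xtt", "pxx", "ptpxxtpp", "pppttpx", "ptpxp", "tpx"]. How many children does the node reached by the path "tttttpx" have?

1

Follow the path "tttttpx" to its node, then look at its outgoing edges.
Distinct next characters after "tttttpx": x.
That node has 1 child edge.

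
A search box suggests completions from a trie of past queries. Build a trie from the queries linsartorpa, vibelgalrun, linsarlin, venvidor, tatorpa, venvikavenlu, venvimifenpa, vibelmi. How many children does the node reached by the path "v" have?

2

Walk "v" from the root, arriving at one node.
Characters that immediately follow "v" among the stored strings: {e, i}.
That node has 2 child edges.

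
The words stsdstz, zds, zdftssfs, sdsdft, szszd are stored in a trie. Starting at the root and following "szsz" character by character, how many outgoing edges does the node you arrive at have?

1

Walk "szsz" from the root, arriving at one node.
Distinct next characters after "szsz": d.
That node has 1 child edge.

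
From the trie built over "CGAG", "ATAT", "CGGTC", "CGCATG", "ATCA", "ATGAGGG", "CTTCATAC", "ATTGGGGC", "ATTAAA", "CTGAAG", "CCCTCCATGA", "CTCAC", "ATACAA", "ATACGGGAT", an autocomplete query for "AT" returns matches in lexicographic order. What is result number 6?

DFS of the "AT" subtree visits, in order: "ATACAA", "ATACGGGAT", "ATAT", "ATCA", "ATGAGGG", "ATTAAA", "ATTGGGGC"
Position 6: ATTAAA

ATTAAA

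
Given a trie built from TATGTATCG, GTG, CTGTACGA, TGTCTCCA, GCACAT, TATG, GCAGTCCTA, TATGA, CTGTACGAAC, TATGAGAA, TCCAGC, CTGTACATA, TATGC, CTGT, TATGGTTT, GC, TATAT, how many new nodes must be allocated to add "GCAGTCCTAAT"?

"GCAGTCCTA" is already a path in the trie; the remaining "AT" must be added.
Each of the 2 remaining characters creates one node.

2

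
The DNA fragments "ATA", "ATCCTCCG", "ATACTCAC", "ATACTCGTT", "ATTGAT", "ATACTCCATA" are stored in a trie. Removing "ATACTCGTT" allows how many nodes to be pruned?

3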